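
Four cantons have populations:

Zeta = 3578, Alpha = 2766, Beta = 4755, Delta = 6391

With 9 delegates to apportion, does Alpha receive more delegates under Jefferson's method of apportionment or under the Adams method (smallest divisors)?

Jefferson: Zeta 2, Alpha 1, Beta 2, Delta 4.
Adams: Zeta 2, Alpha 2, Beta 2, Delta 3.
Alpha gets 1 under Jefferson and 2 under Adams.

Adams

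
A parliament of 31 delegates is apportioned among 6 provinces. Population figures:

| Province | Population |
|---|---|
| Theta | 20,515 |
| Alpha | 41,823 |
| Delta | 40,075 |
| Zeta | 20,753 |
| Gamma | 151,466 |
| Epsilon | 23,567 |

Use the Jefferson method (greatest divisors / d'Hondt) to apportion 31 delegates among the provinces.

Standard divisor 298199/31 ≈ 9619.323; standard quotas: Theta 2.133, Alpha 4.348, Delta 4.166, Zeta 2.157, Gamma 15.746, Epsilon 2.450.
Rounding down gives 2, 4, 4, 2, 15, 2 = 29 seats, so the divisor must be adjusted.
With modified divisor 8700: modified quotas Theta 2.358, Alpha 4.807, Delta 4.606, Zeta 2.385, Gamma 17.410, Epsilon 2.709.
Rounding down: Theta 2, Alpha 4, Delta 4, Zeta 2, Gamma 17, Epsilon 2 (total 31).

Theta 2, Alpha 4, Delta 4, Zeta 2, Gamma 17, Epsilon 2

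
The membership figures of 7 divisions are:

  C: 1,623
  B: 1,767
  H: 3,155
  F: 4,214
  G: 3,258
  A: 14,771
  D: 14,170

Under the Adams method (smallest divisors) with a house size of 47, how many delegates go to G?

Standard divisor 42958/47 ≈ 914; standard quotas: C 1.776, B 1.933, H 3.452, F 4.611, G 3.565, A 16.161, D 15.503.
Rounding up gives 2, 2, 4, 5, 4, 17, 16 = 50 seats, so the divisor must be adjusted.
With modified divisor 1000: modified quotas C 1.623, B 1.767, H 3.155, F 4.214, G 3.258, A 14.771, D 14.170.
Rounding up: C 2, B 2, H 4, F 5, G 4, A 15, D 15 (total 47).
G receives 4.

4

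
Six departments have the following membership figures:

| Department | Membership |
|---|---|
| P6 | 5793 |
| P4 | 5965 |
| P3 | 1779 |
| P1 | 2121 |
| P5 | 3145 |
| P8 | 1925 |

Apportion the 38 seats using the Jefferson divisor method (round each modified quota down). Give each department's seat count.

P6: 11; P4: 11; P3: 3; P1: 4; P5: 6; P8: 3

Standard divisor 20728/38 ≈ 545.474; standard quotas: P6 10.620, P4 10.935, P3 3.261, P1 3.888, P5 5.766, P8 3.529.
Rounding down gives 10, 10, 3, 3, 5, 3 = 34 seats, so the divisor must be adjusted.
With modified divisor 500: modified quotas P6 11.586, P4 11.930, P3 3.558, P1 4.242, P5 6.290, P8 3.850.
Rounding down: P6 11, P4 11, P3 3, P1 4, P5 6, P8 3 (total 38).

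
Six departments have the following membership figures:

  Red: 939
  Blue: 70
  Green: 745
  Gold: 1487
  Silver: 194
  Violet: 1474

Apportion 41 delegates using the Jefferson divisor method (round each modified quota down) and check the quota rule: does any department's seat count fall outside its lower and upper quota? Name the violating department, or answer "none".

Standard quotas: Red 7.843, Blue 0.585, Green 6.222, Gold 12.419, Silver 1.620, Violet 12.311.
Jefferson allocation: Red 8, Blue 0, Green 6, Gold 13, Silver 1, Violet 13.
Every allocation lies between the lower and upper quota.

none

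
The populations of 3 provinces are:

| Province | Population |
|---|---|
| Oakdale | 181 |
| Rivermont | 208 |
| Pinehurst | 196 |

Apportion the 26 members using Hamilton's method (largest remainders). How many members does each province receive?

Total 585; standard divisor 585/26 ≈ 22.5.
Standard quotas: Oakdale 8.044, Rivermont 9.244, Pinehurst 8.711.
Lower quotas: Oakdale 8, Rivermont 9, Pinehurst 8 (sum 25, leaving 1 seat).
Remainders in descending order: Pinehurst 0.711, Rivermont 0.244, Oakdale 0.044.
The surplus seat goes to Pinehurst.

Oakdale 8, Rivermont 9, Pinehurst 9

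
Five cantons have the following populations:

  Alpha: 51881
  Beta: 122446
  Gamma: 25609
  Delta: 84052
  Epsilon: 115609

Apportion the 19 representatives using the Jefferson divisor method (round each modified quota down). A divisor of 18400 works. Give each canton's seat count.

With modified divisor 18400: modified quotas Alpha 2.820, Beta 6.655, Gamma 1.392, Delta 4.568, Epsilon 6.283.
Rounding down: Alpha 2, Beta 6, Gamma 1, Delta 4, Epsilon 6 (total 19).

Alpha: 2; Beta: 6; Gamma: 1; Delta: 4; Epsilon: 6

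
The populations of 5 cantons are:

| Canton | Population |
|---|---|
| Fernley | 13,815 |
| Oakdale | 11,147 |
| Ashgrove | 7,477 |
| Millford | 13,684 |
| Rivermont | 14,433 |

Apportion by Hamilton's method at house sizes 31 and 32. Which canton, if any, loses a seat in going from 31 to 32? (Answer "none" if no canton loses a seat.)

At 31 seats: Fernley 7, Oakdale 6, Ashgrove 4, Millford 7, Rivermont 7.
At 32 seats: Fernley 7, Oakdale 6, Ashgrove 4, Millford 7, Rivermont 8.
No canton's allocation decreased.

none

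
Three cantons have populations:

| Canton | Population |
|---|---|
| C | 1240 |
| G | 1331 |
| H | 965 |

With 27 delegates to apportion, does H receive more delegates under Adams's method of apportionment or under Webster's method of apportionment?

Adams

Adams: C 9, G 10, H 8.
Webster: C 10, G 10, H 7.
H gets 8 under Adams and 7 under Webster.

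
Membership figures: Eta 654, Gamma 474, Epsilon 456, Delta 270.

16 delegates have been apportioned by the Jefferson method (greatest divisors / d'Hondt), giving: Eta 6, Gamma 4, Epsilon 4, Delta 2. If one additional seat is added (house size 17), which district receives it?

Priority for the next seat is population ÷ (current seats + 1).
Priorities: Eta 93.429, Gamma 94.800, Epsilon 91.200, Delta 90.000.
Highest priority: Gamma.

Gamma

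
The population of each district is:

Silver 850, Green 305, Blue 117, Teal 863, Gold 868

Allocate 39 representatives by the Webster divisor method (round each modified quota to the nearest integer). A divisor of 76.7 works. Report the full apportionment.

Silver 11, Green 4, Blue 2, Teal 11, Gold 11

With modified divisor 76.7: modified quotas Silver 11.082, Green 3.977, Blue 1.525, Teal 11.252, Gold 11.317.
Rounding to the nearest integer: Silver 11, Green 4, Blue 2, Teal 11, Gold 11 (total 39).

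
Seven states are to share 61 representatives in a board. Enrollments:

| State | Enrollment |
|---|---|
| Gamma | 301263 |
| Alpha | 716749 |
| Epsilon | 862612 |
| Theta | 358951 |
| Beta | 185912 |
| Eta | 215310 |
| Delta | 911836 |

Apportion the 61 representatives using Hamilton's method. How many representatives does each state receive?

Gamma=5, Alpha=12, Epsilon=15, Theta=6, Beta=3, Eta=4, Delta=16

The standard divisor is 3552633/61 ≈ 58239.885.
Standard quotas: Gamma 5.1728, Alpha 12.3068, Epsilon 14.8114, Theta 6.1633, Beta 3.1922, Eta 3.6970, Delta 15.6566.
Lower quotas: Gamma 5, Alpha 12, Epsilon 14, Theta 6, Beta 3, Eta 3, Delta 15 (sum 58, leaving 3 seats).
Remainders in descending order: Epsilon 0.8114, Eta 0.6970, Delta 0.6566, Alpha 0.3068, Beta 0.1922, Gamma 0.1728, Theta 0.1633.
Largest remainders: Epsilon, Eta, Delta receive the extra seats.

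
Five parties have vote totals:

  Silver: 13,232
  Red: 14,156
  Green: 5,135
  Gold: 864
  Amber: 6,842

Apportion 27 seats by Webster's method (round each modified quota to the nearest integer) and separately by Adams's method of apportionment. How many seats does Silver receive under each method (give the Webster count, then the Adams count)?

9 and 8

Webster: Silver 9, Red 9, Green 3, Gold 1, Amber 5.
Adams: Silver 8, Red 9, Green 4, Gold 1, Amber 5.
Silver gets 9 under Webster and 8 under Adams.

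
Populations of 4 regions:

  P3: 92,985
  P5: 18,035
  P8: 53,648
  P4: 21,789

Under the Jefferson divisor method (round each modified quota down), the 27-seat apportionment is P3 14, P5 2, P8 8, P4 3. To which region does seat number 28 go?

Priority for the next seat is population ÷ (current seats + 1).
Priorities: P3 6199.000, P5 6011.667, P8 5960.889, P4 5447.250.
Highest priority: P3.

P3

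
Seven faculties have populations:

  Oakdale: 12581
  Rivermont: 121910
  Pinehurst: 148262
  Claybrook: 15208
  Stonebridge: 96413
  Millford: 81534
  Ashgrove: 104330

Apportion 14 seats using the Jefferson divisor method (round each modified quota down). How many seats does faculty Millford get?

2

Standard divisor 580238/14 ≈ 41445.571; standard quotas: Oakdale 0.304, Rivermont 2.941, Pinehurst 3.577, Claybrook 0.367, Stonebridge 2.326, Millford 1.967, Ashgrove 2.517.
Rounding down gives 0, 2, 3, 0, 2, 1, 2 = 10 seats, so the divisor must be adjusted.
With modified divisor 33500: modified quotas Oakdale 0.376, Rivermont 3.639, Pinehurst 4.426, Claybrook 0.454, Stonebridge 2.878, Millford 2.434, Ashgrove 3.114.
Rounding down: Oakdale 0, Rivermont 3, Pinehurst 4, Claybrook 0, Stonebridge 2, Millford 2, Ashgrove 3 (total 14).
Millford receives 2.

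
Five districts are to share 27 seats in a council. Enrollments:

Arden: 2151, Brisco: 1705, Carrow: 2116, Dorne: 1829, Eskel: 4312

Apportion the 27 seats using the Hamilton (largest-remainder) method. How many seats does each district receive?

Total 12113; standard divisor 12113/27 ≈ 448.63.
Standard quotas: Arden 4.795, Brisco 3.800, Carrow 4.717, Dorne 4.077, Eskel 9.611.
Lower quotas: Arden 4, Brisco 3, Carrow 4, Dorne 4, Eskel 9 (sum 24, leaving 3 seats).
Remainders in descending order: Brisco 0.800, Arden 0.795, Carrow 0.717, Eskel 0.611, Dorne 0.077.
The surplus seats go to Brisco, Arden, Carrow.

Arden 5, Brisco 4, Carrow 5, Dorne 4, Eskel 9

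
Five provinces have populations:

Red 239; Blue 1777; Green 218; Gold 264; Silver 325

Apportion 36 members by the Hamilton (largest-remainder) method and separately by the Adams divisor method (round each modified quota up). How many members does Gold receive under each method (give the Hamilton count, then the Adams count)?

3 and 4

Hamilton: Red 3, Blue 23, Green 3, Gold 3, Silver 4.
Adams: Red 3, Blue 22, Green 3, Gold 4, Silver 4.
Gold gets 3 under Hamilton and 4 under Adams.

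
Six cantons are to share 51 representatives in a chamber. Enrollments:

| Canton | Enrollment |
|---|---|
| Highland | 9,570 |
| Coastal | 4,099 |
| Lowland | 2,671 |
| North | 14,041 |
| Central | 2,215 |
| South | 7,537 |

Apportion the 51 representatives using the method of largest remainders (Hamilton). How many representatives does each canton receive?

Highland 12, Coastal 5, Lowland 3, North 18, Central 3, South 10

The standard divisor is 40133/51 ≈ 786.922.
Standard quotas: Highland 12.1613, Coastal 5.2089, Lowland 3.3942, North 17.8429, Central 2.8148, South 9.5778.
Lower quotas: Highland 12, Coastal 5, Lowland 3, North 17, Central 2, South 9 (sum 48, leaving 3 seats).
Remainders in descending order: North 0.8429, Central 0.8148, South 0.5778, Lowland 0.3942, Coastal 0.2089, Highland 0.1613.
Largest remainders: North, Central, South receive the extra seats.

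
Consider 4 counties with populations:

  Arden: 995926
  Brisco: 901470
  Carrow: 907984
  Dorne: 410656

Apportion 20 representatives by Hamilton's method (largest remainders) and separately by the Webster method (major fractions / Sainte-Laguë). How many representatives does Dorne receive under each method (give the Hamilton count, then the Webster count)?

Hamilton: Arden 6, Brisco 6, Carrow 6, Dorne 2.
Webster: Arden 6, Brisco 5, Carrow 6, Dorne 3.
Dorne gets 2 under Hamilton and 3 under Webster.

2 and 3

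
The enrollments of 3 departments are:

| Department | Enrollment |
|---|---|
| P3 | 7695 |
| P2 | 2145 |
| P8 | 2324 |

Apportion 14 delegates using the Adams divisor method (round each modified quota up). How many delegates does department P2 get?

3

Standard divisor 12164/14 ≈ 868.857; standard quotas: P3 8.856, P2 2.469, P8 2.675.
Rounding up gives 9, 3, 3 = 15 seats, so the divisor must be adjusted.
With modified divisor 1000: modified quotas P3 7.695, P2 2.145, P8 2.324.
Rounding up: P3 8, P2 3, P8 3 (total 14).
P2 receives 3.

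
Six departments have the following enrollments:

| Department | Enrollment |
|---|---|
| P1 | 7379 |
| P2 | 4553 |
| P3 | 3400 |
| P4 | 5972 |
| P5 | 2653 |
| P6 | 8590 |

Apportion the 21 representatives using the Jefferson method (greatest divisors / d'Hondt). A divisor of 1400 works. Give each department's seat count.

P1 5, P2 3, P3 2, P4 4, P5 1, P6 6

With modified divisor 1400: modified quotas P1 5.271, P2 3.252, P3 2.429, P4 4.266, P5 1.895, P6 6.136.
Rounding down: P1 5, P2 3, P3 2, P4 4, P5 1, P6 6 (total 21).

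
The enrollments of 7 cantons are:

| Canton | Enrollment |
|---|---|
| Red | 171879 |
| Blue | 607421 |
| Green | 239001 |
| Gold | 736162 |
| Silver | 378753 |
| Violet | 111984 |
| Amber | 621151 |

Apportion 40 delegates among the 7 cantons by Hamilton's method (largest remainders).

The standard divisor is 2866351/40 ≈ 71658.775.
Standard quotas: Red 2.3986, Blue 8.4766, Green 3.3353, Gold 10.2732, Silver 5.2855, Violet 1.5627, Amber 8.6682.
Lower quotas: Red 2, Blue 8, Green 3, Gold 10, Silver 5, Violet 1, Amber 8 (sum 37, leaving 3 seats).
Remainders in descending order: Amber 0.6682, Violet 0.5627, Blue 0.4766, Red 0.3986, Green 0.3353, Silver 0.2855, Gold 0.2732.
Largest remainders: Amber, Violet, Blue receive the extra seats.

Red=2; Blue=9; Green=3; Gold=10; Silver=5; Violet=2; Amber=9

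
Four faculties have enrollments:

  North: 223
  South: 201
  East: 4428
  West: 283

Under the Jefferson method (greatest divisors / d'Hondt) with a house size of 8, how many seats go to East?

8

Standard divisor 5135/8 ≈ 641.875; standard quotas: North 0.347, South 0.313, East 6.899, West 0.441.
Rounding down gives 0, 0, 6, 0 = 6 seats, so the divisor must be adjusted.
With modified divisor 500: modified quotas North 0.446, South 0.402, East 8.856, West 0.566.
Rounding down: North 0, South 0, East 8, West 0 (total 8).
East receives 8.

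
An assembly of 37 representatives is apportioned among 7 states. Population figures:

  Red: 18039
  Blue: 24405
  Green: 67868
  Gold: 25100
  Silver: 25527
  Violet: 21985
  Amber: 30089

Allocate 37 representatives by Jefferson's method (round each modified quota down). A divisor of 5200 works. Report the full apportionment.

With modified divisor 5200: modified quotas Red 3.469, Blue 4.693, Green 13.052, Gold 4.827, Silver 4.909, Violet 4.228, Amber 5.786.
Rounding down: Red 3, Blue 4, Green 13, Gold 4, Silver 4, Violet 4, Amber 5 (total 37).

Red=3, Blue=4, Green=13, Gold=4, Silver=4, Violet=4, Amber=5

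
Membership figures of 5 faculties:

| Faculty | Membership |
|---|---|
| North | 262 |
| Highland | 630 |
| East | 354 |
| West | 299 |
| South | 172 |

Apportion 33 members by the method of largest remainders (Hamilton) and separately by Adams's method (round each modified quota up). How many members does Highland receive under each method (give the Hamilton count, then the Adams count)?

Hamilton: North 5, Highland 12, East 7, West 6, South 3.
Adams: North 5, Highland 11, East 7, West 6, South 4.
Highland gets 12 under Hamilton and 11 under Adams.

12 and 11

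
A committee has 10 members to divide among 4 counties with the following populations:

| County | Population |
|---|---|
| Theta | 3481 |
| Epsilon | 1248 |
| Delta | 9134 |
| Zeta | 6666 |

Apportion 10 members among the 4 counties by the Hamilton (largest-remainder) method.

The standard divisor is 20529/10 ≈ 2052.9.
Standard quotas: Theta 1.6957, Epsilon 0.6079, Delta 4.4493, Zeta 3.2471.
Lower quotas: Theta 1, Epsilon 0, Delta 4, Zeta 3 (sum 8, leaving 2 seats).
Remainders in descending order: Theta 0.6957, Epsilon 0.6079, Delta 0.4493, Zeta 0.2471.
The surplus seats go to Theta, Epsilon.

Theta=2; Epsilon=1; Delta=4; Zeta=3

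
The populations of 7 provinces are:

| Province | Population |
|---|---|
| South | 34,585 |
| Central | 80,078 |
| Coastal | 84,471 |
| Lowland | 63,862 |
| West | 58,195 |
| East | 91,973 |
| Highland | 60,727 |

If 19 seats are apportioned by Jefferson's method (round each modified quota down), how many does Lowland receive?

3

Standard divisor 473891/19 ≈ 24941.632; standard quotas: South 1.387, Central 3.211, Coastal 3.387, Lowland 2.560, West 2.333, East 3.688, Highland 2.435.
Rounding down gives 1, 3, 3, 2, 2, 3, 2 = 16 seats, so the divisor must be adjusted.
With modified divisor 20700: modified quotas South 1.671, Central 3.869, Coastal 4.081, Lowland 3.085, West 2.811, East 4.443, Highland 2.934.
Rounding down: South 1, Central 3, Coastal 4, Lowland 3, West 2, East 4, Highland 2 (total 19).
Lowland receives 3.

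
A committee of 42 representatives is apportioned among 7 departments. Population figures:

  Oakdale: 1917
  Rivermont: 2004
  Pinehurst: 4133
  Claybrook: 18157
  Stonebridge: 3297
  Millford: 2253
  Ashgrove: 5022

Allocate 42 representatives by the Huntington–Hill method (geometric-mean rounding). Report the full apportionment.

With divisor 901: modified quotas Oakdale 2.128, Rivermont 2.224, Pinehurst 4.587, Claybrook 20.152, Stonebridge 3.659, Millford 2.501, Ashgrove 5.574.
Geometric-mean thresholds: Oakdale √(2·3)=2.449, Rivermont √(2·3)=2.449, Pinehurst √(4·5)=4.472, Claybrook √(20·21)=20.494, Stonebridge √(3·4)=3.464, Millford √(2·3)=2.449, Ashgrove √(5·6)=5.477.
Each quota rounded against its threshold gives Oakdale 2, Rivermont 2, Pinehurst 5, Claybrook 20, Stonebridge 4, Millford 3, Ashgrove 6 (total 42).

Oakdale 2; Rivermont 2; Pinehurst 5; Claybrook 20; Stonebridge 4; Millford 3; Ashgrove 6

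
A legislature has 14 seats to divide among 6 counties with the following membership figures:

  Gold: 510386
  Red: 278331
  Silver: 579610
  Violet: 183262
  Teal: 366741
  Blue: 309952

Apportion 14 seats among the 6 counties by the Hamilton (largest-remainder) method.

Gold: 3, Red: 2, Silver: 4, Violet: 1, Teal: 2, Blue: 2

The standard divisor is 2228282/14 = 159163.
Standard quotas: Gold 3.2067, Red 1.7487, Silver 3.6416, Violet 1.1514, Teal 2.3042, Blue 1.9474.
Lower quotas: Gold 3, Red 1, Silver 3, Violet 1, Teal 2, Blue 1 (sum 11, leaving 3 seats).
Remainders in descending order: Blue 0.9474, Red 0.7487, Silver 0.6416, Teal 0.3042, Gold 0.2067, Violet 0.1514.
The surplus seats go to Blue, Red, Silver.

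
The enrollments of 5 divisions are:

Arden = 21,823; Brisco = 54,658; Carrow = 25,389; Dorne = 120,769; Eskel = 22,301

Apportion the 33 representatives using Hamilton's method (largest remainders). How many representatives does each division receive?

Total 244940; standard divisor 244940/33 ≈ 7422.424.
Standard quotas: Arden 2.9401, Brisco 7.3639, Carrow 3.4206, Dorne 16.2708, Eskel 3.0045.
Lower quotas: Arden 2, Brisco 7, Carrow 3, Dorne 16, Eskel 3 (sum 31, leaving 2 seats).
Remainders in descending order: Arden 0.9401, Carrow 0.4206, Brisco 0.3639, Dorne 0.2708, Eskel 0.0045.
Largest remainders: Arden, Carrow receive the extra seats.

Arden 3; Brisco 7; Carrow 4; Dorne 16; Eskel 3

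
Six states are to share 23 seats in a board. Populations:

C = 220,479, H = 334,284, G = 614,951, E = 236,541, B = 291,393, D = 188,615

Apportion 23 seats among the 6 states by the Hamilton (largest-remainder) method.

C=3; H=4; G=7; E=3; B=4; D=2

Total 1886263; standard divisor 1886263/23 ≈ 82011.435.
Standard quotas: C 2.6884, H 4.0761, G 7.4984, E 2.8842, B 3.5531, D 2.2999.
Lower quotas: C 2, H 4, G 7, E 2, B 3, D 2 (sum 20, leaving 3 seats).
Remainders in descending order: E 0.8842, C 0.6884, B 0.5531, G 0.4984, D 0.2999, H 0.0761.
The surplus seats go to E, C, B.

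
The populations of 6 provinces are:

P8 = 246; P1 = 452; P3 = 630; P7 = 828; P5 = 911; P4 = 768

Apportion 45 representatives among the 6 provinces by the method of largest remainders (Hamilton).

The standard divisor is 3835/45 ≈ 85.222.
Standard quotas: P8 2.887, P1 5.304, P3 7.392, P7 9.716, P5 10.690, P4 9.012.
Lower quotas: P8 2, P1 5, P3 7, P7 9, P5 10, P4 9 (sum 42, leaving 3 seats).
Remainders in descending order: P8 0.887, P7 0.716, P5 0.690, P3 0.392, P1 0.304, P4 0.012.
The surplus seats go to P8, P7, P5.

P8: 3, P1: 5, P3: 7, P7: 10, P5: 11, P4: 9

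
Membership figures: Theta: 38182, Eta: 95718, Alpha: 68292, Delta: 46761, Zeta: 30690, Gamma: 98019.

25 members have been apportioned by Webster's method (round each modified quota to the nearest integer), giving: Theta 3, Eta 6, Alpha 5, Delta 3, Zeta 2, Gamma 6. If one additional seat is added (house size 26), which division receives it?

Gamma

Priority for the next seat is population ÷ (current seats + 0.5).
Priorities: Theta 10909.143, Eta 14725.846, Alpha 12416.727, Delta 13360.286, Zeta 12276.000, Gamma 15079.846.
Highest priority: Gamma.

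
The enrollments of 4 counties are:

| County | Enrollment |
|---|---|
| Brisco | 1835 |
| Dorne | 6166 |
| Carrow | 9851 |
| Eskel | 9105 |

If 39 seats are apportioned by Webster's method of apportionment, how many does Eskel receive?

Standard divisor 26957/39 ≈ 691.205; standard quotas: Brisco 2.655, Dorne 8.921, Carrow 14.252, Eskel 13.173.
Rounding to the nearest integer gives Brisco 3, Dorne 9, Carrow 14, Eskel 13 — total 39, matching the house size, so no adjustment is needed.
Eskel receives 13.

13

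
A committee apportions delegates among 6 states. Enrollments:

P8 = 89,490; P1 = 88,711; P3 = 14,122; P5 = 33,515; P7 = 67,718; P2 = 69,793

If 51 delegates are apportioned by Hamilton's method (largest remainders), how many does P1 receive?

12

Standard divisor: 363349 ÷ 51 ≈ 7124.49.
Standard quotas: P8 12.5609, P1 12.4516, P3 1.9822, P5 4.7042, P7 9.5050, P2 9.7962.
Lower quotas: P8 12, P1 12, P3 1, P5 4, P7 9, P2 9 (sum 47, leaving 4 seats).
Remainders in descending order: P3 0.9822, P2 0.7962, P5 0.7042, P8 0.5609, P7 0.5050, P1 0.4516.
Largest remainders: P3, P2, P5, P8 receive the extra seats.
P1 receives 12.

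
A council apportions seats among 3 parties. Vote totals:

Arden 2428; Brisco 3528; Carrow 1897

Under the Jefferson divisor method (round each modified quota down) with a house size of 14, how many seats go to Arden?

4

Standard divisor 7853/14 ≈ 560.929; standard quotas: Arden 4.329, Brisco 6.290, Carrow 3.382.
Rounding down gives 4, 6, 3 = 13 seats, so the divisor must be adjusted.
With modified divisor 500: modified quotas Arden 4.856, Brisco 7.056, Carrow 3.794.
Rounding down: Arden 4, Brisco 7, Carrow 3 (total 14).
Arden receives 4.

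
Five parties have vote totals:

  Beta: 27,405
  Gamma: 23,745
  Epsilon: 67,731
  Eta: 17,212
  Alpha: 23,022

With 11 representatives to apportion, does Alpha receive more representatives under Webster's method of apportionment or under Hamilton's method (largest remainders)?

Webster

Webster: Beta 2, Gamma 2, Epsilon 4, Eta 1, Alpha 2.
Hamilton: Beta 2, Gamma 2, Epsilon 5, Eta 1, Alpha 1.
Alpha gets 2 under Webster and 1 under Hamilton.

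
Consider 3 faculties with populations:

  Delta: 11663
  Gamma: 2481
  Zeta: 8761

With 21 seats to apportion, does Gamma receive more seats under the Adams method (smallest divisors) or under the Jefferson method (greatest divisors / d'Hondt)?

Adams

Adams: Delta 10, Gamma 3, Zeta 8.
Jefferson: Delta 11, Gamma 2, Zeta 8.
Gamma gets 3 under Adams and 2 under Jefferson.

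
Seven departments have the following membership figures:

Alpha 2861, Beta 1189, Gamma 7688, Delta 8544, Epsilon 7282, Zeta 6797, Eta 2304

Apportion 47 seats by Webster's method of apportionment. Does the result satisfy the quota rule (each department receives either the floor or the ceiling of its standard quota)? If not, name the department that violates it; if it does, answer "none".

Standard quotas: Alpha 3.667, Beta 1.524, Gamma 9.855, Delta 10.952, Epsilon 9.335, Zeta 8.713, Eta 2.953.
Webster allocation: Alpha 4, Beta 1, Gamma 10, Delta 11, Epsilon 9, Zeta 9, Eta 3.
Every allocation lies between the lower and upper quota.

none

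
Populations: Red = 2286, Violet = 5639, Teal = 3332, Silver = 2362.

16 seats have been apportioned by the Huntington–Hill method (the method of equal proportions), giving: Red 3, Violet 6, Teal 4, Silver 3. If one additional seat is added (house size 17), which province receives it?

Priority for the next seat is population ÷ (√(s·(s+1))).
Priorities: Red 659.911, Violet 870.117, Teal 745.058, Silver 681.851.
Highest priority: Violet.

Violet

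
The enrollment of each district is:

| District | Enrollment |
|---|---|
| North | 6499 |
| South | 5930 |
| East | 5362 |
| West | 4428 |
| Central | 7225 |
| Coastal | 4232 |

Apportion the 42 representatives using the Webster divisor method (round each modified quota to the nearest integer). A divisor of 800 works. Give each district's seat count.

North: 8, South: 7, East: 7, West: 6, Central: 9, Coastal: 5

With modified divisor 800: modified quotas North 8.124, South 7.412, East 6.702, West 5.535, Central 9.031, Coastal 5.290.
Rounding to the nearest integer: North 8, South 7, East 7, West 6, Central 9, Coastal 5 (total 42).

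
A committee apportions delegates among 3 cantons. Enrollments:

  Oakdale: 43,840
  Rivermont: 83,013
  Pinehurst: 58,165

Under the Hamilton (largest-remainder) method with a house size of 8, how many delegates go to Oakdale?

Standard divisor: 185018 ÷ 8 ≈ 23127.25.
Standard quotas: Oakdale 1.8956, Rivermont 3.5894, Pinehurst 2.5150.
Lower quotas: Oakdale 1, Rivermont 3, Pinehurst 2 (sum 6, leaving 2 seats).
Remainders in descending order: Oakdale 0.8956, Rivermont 0.5894, Pinehurst 0.5150.
Largest remainders: Oakdale, Rivermont receive the extra seats.
Oakdale receives 2.

2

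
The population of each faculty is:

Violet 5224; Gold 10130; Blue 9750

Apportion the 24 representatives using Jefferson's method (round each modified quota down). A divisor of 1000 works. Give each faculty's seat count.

With modified divisor 1000: modified quotas Violet 5.224, Gold 10.130, Blue 9.750.
Rounding down: Violet 5, Gold 10, Blue 9 (total 24).

Violet=5, Gold=10, Blue=9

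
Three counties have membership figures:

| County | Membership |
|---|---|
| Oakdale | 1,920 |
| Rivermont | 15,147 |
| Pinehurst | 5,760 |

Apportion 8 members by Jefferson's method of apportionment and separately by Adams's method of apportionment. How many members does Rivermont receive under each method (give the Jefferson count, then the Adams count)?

Jefferson: Oakdale 0, Rivermont 6, Pinehurst 2.
Adams: Oakdale 1, Rivermont 5, Pinehurst 2.
Rivermont gets 6 under Jefferson and 5 under Adams.

6 and 5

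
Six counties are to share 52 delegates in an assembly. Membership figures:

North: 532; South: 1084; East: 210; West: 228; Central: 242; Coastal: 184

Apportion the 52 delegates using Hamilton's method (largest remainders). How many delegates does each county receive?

North 11, South 23, East 4, West 5, Central 5, Coastal 4

The standard divisor is 2480/52 ≈ 47.692.
Standard quotas: North 11.155, South 22.729, East 4.403, West 4.781, Central 5.074, Coastal 3.858.
Lower quotas: North 11, South 22, East 4, West 4, Central 5, Coastal 3 (sum 49, leaving 3 seats).
Remainders in descending order: Coastal 0.858, West 0.781, South 0.729, East 0.403, North 0.155, Central 0.074.
The surplus seats go to Coastal, West, South.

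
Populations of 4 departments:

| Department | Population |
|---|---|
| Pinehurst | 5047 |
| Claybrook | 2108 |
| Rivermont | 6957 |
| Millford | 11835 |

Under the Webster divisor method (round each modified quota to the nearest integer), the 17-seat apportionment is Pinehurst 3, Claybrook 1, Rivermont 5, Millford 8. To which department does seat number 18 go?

Priority for the next seat is population ÷ (current seats + 0.5).
Priorities: Pinehurst 1442.000, Claybrook 1405.333, Rivermont 1264.909, Millford 1392.353.
Highest priority: Pinehurst.

Pinehurst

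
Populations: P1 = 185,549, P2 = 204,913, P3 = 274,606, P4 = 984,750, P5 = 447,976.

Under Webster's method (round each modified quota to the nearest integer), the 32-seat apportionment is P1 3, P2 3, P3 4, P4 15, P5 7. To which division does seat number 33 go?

Priority for the next seat is population ÷ (current seats + 0.5).
Priorities: P1 53014.000, P2 58546.571, P3 61023.556, P4 63532.258, P5 59730.133.
Highest priority: P4.

P4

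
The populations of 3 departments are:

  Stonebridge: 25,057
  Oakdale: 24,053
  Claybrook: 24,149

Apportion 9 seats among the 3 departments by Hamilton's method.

Standard divisor: 73259 ÷ 9 ≈ 8139.889.
Standard quotas: Stonebridge 3.0783, Oakdale 2.9550, Claybrook 2.9667.
Lower quotas: Stonebridge 3, Oakdale 2, Claybrook 2 (sum 7, leaving 2 seats).
Remainders in descending order: Claybrook 0.9667, Oakdale 0.9550, Stonebridge 0.0783.
The surplus seats go to Claybrook, Oakdale.

Stonebridge 3, Oakdale 3, Claybrook 3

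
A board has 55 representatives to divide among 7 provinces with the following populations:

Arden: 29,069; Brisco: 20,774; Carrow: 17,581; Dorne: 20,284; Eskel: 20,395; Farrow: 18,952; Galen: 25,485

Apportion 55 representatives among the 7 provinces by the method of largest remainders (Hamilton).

Total 152540; standard divisor 152540/55 ≈ 2773.455.
Standard quotas: Arden 10.4812, Brisco 7.4903, Carrow 6.3390, Dorne 7.3136, Eskel 7.3536, Farrow 6.8334, Galen 9.1889.
Lower quotas: Arden 10, Brisco 7, Carrow 6, Dorne 7, Eskel 7, Farrow 6, Galen 9 (sum 52, leaving 3 seats).
Remainders in descending order: Farrow 0.8334, Brisco 0.4903, Arden 0.4812, Eskel 0.3536, Carrow 0.3390, Dorne 0.3136, Galen 0.1889.
The surplus seats go to Farrow, Brisco, Arden.

Arden: 11; Brisco: 8; Carrow: 6; Dorne: 7; Eskel: 7; Farrow: 7; Galen: 9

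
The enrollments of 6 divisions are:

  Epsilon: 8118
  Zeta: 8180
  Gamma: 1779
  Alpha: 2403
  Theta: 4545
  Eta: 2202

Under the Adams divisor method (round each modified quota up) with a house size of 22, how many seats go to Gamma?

2

Standard divisor 27227/22 ≈ 1237.591; standard quotas: Epsilon 6.560, Zeta 6.610, Gamma 1.437, Alpha 1.942, Theta 3.672, Eta 1.779.
Rounding up gives 7, 7, 2, 2, 4, 2 = 24 seats, so the divisor must be adjusted.
With modified divisor 1400: modified quotas Epsilon 5.799, Zeta 5.843, Gamma 1.271, Alpha 1.716, Theta 3.246, Eta 1.573.
Rounding up: Epsilon 6, Zeta 6, Gamma 2, Alpha 2, Theta 4, Eta 2 (total 22).
Gamma receives 2.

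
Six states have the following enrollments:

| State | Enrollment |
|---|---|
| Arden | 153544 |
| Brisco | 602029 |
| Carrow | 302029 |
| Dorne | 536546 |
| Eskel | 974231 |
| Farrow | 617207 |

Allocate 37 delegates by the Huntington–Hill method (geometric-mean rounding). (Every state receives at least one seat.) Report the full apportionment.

Arden=2; Brisco=7; Carrow=4; Dorne=6; Eskel=11; Farrow=7

With divisor 85992: modified quotas Arden 1.786, Brisco 7.001, Carrow 3.512, Dorne 6.239, Eskel 11.329, Farrow 7.177.
Geometric-mean thresholds: Arden √(1·2)=1.414, Brisco √(7·8)=7.483, Carrow √(3·4)=3.464, Dorne √(6·7)=6.481, Eskel √(11·12)=11.489, Farrow √(7·8)=7.483.
Each quota rounded against its threshold gives Arden 2, Brisco 7, Carrow 4, Dorne 6, Eskel 11, Farrow 7 (total 37).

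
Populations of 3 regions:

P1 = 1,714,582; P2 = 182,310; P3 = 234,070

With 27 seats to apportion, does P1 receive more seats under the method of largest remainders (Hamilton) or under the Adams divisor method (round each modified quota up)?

Hamilton

Hamilton: P1 22, P2 2, P3 3.
Adams: P1 21, P2 3, P3 3.
P1 gets 22 under Hamilton and 21 under Adams.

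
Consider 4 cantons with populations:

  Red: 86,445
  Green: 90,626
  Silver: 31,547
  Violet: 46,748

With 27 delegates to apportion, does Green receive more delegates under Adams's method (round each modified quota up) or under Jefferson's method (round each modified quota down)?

Jefferson

Adams: Red 9, Green 9, Silver 4, Violet 5.
Jefferson: Red 9, Green 10, Silver 3, Violet 5.
Green gets 9 under Adams and 10 under Jefferson.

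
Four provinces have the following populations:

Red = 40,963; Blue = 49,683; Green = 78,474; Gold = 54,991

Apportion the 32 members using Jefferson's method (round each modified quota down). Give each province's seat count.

Red: 6, Blue: 7, Green: 11, Gold: 8

Standard divisor 224111/32 ≈ 7003.469; standard quotas: Red 5.849, Blue 7.094, Green 11.205, Gold 7.852.
Rounding down gives 5, 7, 11, 7 = 30 seats, so the divisor must be adjusted.
With modified divisor 6700: modified quotas Red 6.114, Blue 7.415, Green 11.713, Gold 8.208.
Rounding down: Red 6, Blue 7, Green 11, Gold 8 (total 32).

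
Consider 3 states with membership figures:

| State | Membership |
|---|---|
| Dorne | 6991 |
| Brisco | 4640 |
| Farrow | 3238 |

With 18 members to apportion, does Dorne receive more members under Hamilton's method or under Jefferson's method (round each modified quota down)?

Hamilton: Dorne 8, Brisco 6, Farrow 4.
Jefferson: Dorne 9, Brisco 5, Farrow 4.
Dorne gets 8 under Hamilton and 9 under Jefferson.

Jefferson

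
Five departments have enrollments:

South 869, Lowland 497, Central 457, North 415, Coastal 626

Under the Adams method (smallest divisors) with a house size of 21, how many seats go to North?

3

Standard divisor 2864/21 ≈ 136.381; standard quotas: South 6.372, Lowland 3.644, Central 3.351, North 3.043, Coastal 4.590.
Rounding up gives 7, 4, 4, 4, 5 = 24 seats, so the divisor must be adjusted.
With modified divisor 154: modified quotas South 5.643, Lowland 3.227, Central 2.968, North 2.695, Coastal 4.065.
Rounding up: South 6, Lowland 4, Central 3, North 3, Coastal 5 (total 21).
North receives 3.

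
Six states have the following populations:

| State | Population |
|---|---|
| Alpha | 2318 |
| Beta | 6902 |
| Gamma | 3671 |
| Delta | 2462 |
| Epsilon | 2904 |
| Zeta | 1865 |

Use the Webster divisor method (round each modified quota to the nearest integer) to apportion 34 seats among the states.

Standard divisor 20122/34 ≈ 591.824; standard quotas: Alpha 3.917, Beta 11.662, Gamma 6.203, Delta 4.160, Epsilon 4.907, Zeta 3.151.
Rounding to the nearest integer gives Alpha 4, Beta 12, Gamma 6, Delta 4, Epsilon 5, Zeta 3 — total 34, matching the house size, so no adjustment is needed.

Alpha: 4, Beta: 12, Gamma: 6, Delta: 4, Epsilon: 5, Zeta: 3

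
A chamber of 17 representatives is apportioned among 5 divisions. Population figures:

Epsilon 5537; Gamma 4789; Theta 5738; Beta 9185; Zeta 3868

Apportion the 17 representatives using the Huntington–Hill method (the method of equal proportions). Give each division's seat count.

With divisor 1667: modified quotas Epsilon 3.322, Gamma 2.873, Theta 3.442, Beta 5.510, Zeta 2.320.
Geometric-mean thresholds: Epsilon √(3·4)=3.464, Gamma √(2·3)=2.449, Theta √(3·4)=3.464, Beta √(5·6)=5.477, Zeta √(2·3)=2.449.
Each quota rounded against its threshold gives Epsilon 3, Gamma 3, Theta 3, Beta 6, Zeta 2 (total 17).

Epsilon: 3; Gamma: 3; Theta: 3; Beta: 6; Zeta: 2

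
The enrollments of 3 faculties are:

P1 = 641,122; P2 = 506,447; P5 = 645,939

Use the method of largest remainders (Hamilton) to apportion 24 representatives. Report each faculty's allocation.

The standard divisor is 1793508/24 ≈ 74729.5.
Standard quotas: P1 8.5792, P2 6.7771, P5 8.6437.
Lower quotas: P1 8, P2 6, P5 8 (sum 22, leaving 2 seats).
Remainders in descending order: P2 0.7771, P5 0.6437, P1 0.5792.
The surplus seats go to P2, P5.

P1: 8, P2: 7, P5: 9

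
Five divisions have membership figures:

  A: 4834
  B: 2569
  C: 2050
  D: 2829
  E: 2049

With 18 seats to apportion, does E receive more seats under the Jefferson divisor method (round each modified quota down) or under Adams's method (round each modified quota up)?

Adams

Jefferson: A 7, B 3, C 2, D 4, E 2.
Adams: A 6, B 3, C 3, D 3, E 3.
E gets 2 under Jefferson and 3 under Adams.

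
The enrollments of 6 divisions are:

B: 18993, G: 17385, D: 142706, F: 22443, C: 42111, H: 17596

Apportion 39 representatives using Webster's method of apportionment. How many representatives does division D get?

Standard divisor 261234/39 ≈ 6698.308; standard quotas: B 2.835, G 2.595, D 21.305, F 3.351, C 6.287, H 2.627.
Rounding to the nearest integer gives B 3, G 3, D 21, F 3, C 6, H 3 — total 39, matching the house size, so no adjustment is needed.
D receives 21.

21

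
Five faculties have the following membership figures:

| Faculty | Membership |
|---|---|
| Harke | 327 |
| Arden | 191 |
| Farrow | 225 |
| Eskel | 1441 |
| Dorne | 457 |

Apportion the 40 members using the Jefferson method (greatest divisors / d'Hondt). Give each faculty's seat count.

Standard divisor 2641/40 ≈ 66.025; standard quotas: Harke 4.953, Arden 2.893, Farrow 3.408, Eskel 21.825, Dorne 6.922.
Rounding down gives 4, 2, 3, 21, 6 = 36 seats, so the divisor must be adjusted.
With modified divisor 63: modified quotas Harke 5.190, Arden 3.032, Farrow 3.571, Eskel 22.873, Dorne 7.254.
Rounding down: Harke 5, Arden 3, Farrow 3, Eskel 22, Dorne 7 (total 40).

Harke=5, Arden=3, Farrow=3, Eskel=22, Dorne=7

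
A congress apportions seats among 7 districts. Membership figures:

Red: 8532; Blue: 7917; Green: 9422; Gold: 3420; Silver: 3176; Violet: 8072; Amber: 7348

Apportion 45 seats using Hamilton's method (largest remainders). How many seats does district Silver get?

3

Standard divisor: 47887 ÷ 45 ≈ 1064.156.
Standard quotas: Red 8.0176, Blue 7.4397, Green 8.8540, Gold 3.2138, Silver 2.9845, Violet 7.5854, Amber 6.9050.
Lower quotas: Red 8, Blue 7, Green 8, Gold 3, Silver 2, Violet 7, Amber 6 (sum 41, leaving 4 seats).
Remainders in descending order: Silver 0.9845, Amber 0.9050, Green 0.8540, Violet 0.5854, Blue 0.4397, Gold 0.2138, Red 0.0176.
Largest remainders: Silver, Amber, Green, Violet receive the extra seats.
Silver receives 3.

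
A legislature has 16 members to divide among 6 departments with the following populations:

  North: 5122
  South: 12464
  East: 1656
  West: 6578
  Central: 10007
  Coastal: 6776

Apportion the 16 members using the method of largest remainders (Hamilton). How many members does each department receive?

Standard divisor: 42603 ÷ 16 ≈ 2662.688.
Standard quotas: North 1.9236, South 4.6810, East 0.6219, West 2.4704, Central 3.7582, Coastal 2.5448.
Lower quotas: North 1, South 4, East 0, West 2, Central 3, Coastal 2 (sum 12, leaving 4 seats).
Remainders in descending order: North 0.9236, Central 0.7582, South 0.6810, East 0.6219, Coastal 0.5448, West 0.4704.
The surplus seats go to North, Central, South, East.

North=2, South=5, East=1, West=2, Central=4, Coastal=2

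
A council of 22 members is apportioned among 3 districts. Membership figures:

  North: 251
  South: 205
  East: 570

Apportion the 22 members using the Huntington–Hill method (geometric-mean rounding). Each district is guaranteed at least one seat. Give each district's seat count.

With divisor 45.83: modified quotas North 5.477, South 4.473, East 12.437.
Geometric-mean thresholds: North √(5·6)=5.477, South √(4·5)=4.472, East √(12·13)=12.490.
Each quota rounded against its threshold gives North 5, South 5, East 12 (total 22).

North 5, South 5, East 12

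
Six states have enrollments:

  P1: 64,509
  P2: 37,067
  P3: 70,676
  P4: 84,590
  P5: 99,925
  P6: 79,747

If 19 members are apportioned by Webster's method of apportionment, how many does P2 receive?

Standard divisor 436514/19 ≈ 22974.421; standard quotas: P1 2.808, P2 1.613, P3 3.076, P4 3.682, P5 4.349, P6 3.471.
Rounding to the nearest integer gives P1 3, P2 2, P3 3, P4 4, P5 4, P6 3 — total 19, matching the house size, so no adjustment is needed.
P2 receives 2.

2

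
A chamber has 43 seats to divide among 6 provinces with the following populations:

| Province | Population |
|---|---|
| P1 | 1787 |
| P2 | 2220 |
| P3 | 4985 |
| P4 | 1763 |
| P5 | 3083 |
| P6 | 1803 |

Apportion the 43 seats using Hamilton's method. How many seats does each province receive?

P1=5, P2=6, P3=14, P4=5, P5=8, P6=5

Standard divisor: 15641 ÷ 43 ≈ 363.744.
Standard quotas: P1 4.913, P2 6.103, P3 13.705, P4 4.847, P5 8.476, P6 4.957.
Lower quotas: P1 4, P2 6, P3 13, P4 4, P5 8, P6 4 (sum 39, leaving 4 seats).
Remainders in descending order: P6 0.957, P1 0.913, P4 0.847, P3 0.705, P5 0.476, P2 0.103.
The surplus seats go to P6, P1, P4, P3.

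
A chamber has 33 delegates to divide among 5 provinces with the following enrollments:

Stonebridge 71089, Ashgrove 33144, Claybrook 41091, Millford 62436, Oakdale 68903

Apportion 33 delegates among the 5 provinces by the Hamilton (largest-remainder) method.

The standard divisor is 276663/33 ≈ 8383.727.
Standard quotas: Stonebridge 8.4794, Ashgrove 3.9534, Claybrook 4.9013, Millford 7.4473, Oakdale 8.2187.
Lower quotas: Stonebridge 8, Ashgrove 3, Claybrook 4, Millford 7, Oakdale 8 (sum 30, leaving 3 seats).
Remainders in descending order: Ashgrove 0.9534, Claybrook 0.9013, Stonebridge 0.4794, Millford 0.4473, Oakdale 0.2187.
Largest remainders: Ashgrove, Claybrook, Stonebridge receive the extra seats.

Stonebridge 9, Ashgrove 4, Claybrook 5, Millford 7, Oakdale 8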